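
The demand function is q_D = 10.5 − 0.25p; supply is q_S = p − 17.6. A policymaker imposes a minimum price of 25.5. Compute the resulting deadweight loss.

In inverse form: demand p = 42 − 4q, supply p = 17.6 + q.
Competitive equilibrium: 42 − 4q = 17.6 + q → q* = 4.88, p* = 22.48.
At the floor p = 25.5, quantity demanded = (42 − 25.5)/4 = 4.125.
Sellers' marginal cost at q' = 4.125: 17.6 + 1·4.125 = 21.725.
Δq = 4.88 − 4.125 = 0.755; wedge = 25.5 − 21.725 = 3.775.
Welfare loss = ½ × 0.755 × 3.775 = 1.43.

1.43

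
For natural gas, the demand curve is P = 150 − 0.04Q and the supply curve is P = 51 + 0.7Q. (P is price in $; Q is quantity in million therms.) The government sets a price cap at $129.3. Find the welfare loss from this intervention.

$177.89 million

Competitive equilibrium: 150 − 0.04Q = 51 + 0.7Q → Q* = 133.7838, P* = 144.6486.
At the ceiling P = 129.3, quantity supplied = (129.3 − 51)/0.7 = 111.8571.
Willingness to pay at Q' = 111.8571: 150 − 0.04·111.8571 = 145.5257.
ΔQ = 133.7838 − 111.8571 = 21.9267; wedge = 145.5257 − 129.3 = 16.2257.
Welfare loss = ½ × 21.9267 × 16.2257 = $177.89 million.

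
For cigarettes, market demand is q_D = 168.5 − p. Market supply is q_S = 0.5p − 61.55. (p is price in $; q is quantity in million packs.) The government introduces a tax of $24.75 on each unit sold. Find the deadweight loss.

$102.09 million

In inverse form: demand p = 168.5 − q, supply p = 123.1 + 2q.
Competitive equilibrium: 168.5 − q = 123.1 + 2q → q* = 15.1333, p* = 153.3667.
With the tax, the buyer price exceeds the seller price by 24.75: (168.5 − q) − (123.1 + 2q) = 24.75 → q' = 6.8833.
Δq = 15.1333 − 6.8833 = 8.25; the wedge equals the tax, 24.75.
Welfare loss = ½ × 8.25 × 24.75 = $102.09 million.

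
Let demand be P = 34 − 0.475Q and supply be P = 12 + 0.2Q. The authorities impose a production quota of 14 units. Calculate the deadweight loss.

116.67

Competitive equilibrium: 34 − 0.475Q = 12 + 0.2Q → Q* = 32.5926, P* = 18.5185.
At Q = 14: demand price = 34 − 0.475·14 = 27.35; supply price = 12 + 0.2·14 = 14.8.
ΔQ = 32.5926 − 14 = 18.5926; wedge = 27.35 − 14.8 = 12.55.
The triangle = ½ × 18.5926 × 12.55 = 116.67.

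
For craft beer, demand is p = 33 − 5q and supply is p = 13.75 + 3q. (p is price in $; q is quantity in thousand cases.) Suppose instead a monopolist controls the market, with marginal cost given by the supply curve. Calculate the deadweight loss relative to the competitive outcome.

$3.43 thousand

Competitive equilibrium: 33 − 5q = 13.75 + 3q → q* = 2.4063, p* = 20.9688.
Marginal revenue: MR = 33 − 10q. Set MR = MC: 33 − 10q = 13.75 + 3q → q_m = 1.4808.
Price p_m = 33 − 5·1.4808 = 25.596; MC(q_m) = 13.75 + 3·1.4808 = 18.1924.
Competitive q* = 2.4063, so Δq = 0.9255; wedge = 25.596 − 18.1924 = 7.4036.
Deadweight loss = ½ × 0.9255 × 7.4036 = $3.43 thousand.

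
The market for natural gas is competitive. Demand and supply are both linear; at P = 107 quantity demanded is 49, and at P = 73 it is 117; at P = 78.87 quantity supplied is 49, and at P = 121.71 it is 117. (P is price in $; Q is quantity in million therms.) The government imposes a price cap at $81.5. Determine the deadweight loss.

Demand slope = (73 − 107)/(117 − 49) = −0.5, so P = 131.5 − 0.5Q.
Supply slope = (121.71 − 78.87)/(117 − 49) = 0.63, so P = 48 + 0.63Q.
Competitive equilibrium: 131.5 − 0.5Q = 48 + 0.63Q → Q* = 73.8938, P* = 94.5531.
At the ceiling P = 81.5, quantity supplied = (81.5 − 48)/0.63 = 53.1746.
Willingness to pay at Q' = 53.1746: 131.5 − 0.5·53.1746 = 104.9127.
ΔQ = 73.8938 − 53.1746 = 20.7192; wedge = 104.9127 − 81.5 = 23.4127.
The triangle = ½ × 20.7192 × 23.4127 = $242.55 million.

$242.55 million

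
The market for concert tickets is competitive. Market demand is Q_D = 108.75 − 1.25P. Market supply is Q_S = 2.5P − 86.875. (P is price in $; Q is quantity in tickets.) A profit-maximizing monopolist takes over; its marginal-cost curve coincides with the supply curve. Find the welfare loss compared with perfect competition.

In inverse form: demand P = 87 − 0.8Q, supply P = 34.75 + 0.4Q.
Competitive equilibrium: 87 − 0.8Q = 34.75 + 0.4Q → Q* = 43.5417, P* = 52.1667.
Marginal revenue: MR = 87 − 1.6Q. Set MR = MC: 87 − 1.6Q = 34.75 + 0.4Q → Q_m = 26.125.
Price P_m = 87 − 0.8·26.125 = 66.1; MC(Q_m) = 34.75 + 0.4·26.125 = 45.2.
Competitive Q* = 43.5417, so ΔQ = 17.4167; wedge = 66.1 − 45.2 = 20.9.
DWL = ½ × 17.4167 × 20.9 = $182.

$182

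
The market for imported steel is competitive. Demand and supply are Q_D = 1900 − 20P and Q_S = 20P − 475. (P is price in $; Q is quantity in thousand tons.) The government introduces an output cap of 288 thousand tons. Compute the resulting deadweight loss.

$9010.01 thousand

In inverse form: demand P = 95 − 0.05Q, supply P = 23.75 + 0.05Q.
Competitive equilibrium: 95 − 0.05Q = 23.75 + 0.05Q → Q* = 712.5, P* = 59.375.
At Q = 288: demand price = 95 − 0.05·288 = 80.6; supply price = 23.75 + 0.05·288 = 38.15.
ΔQ = 712.5 − 288 = 424.5; wedge = 80.6 − 38.15 = 42.45.
Deadweight loss = ½ × 424.5 × 42.45 = $9010.01 thousand.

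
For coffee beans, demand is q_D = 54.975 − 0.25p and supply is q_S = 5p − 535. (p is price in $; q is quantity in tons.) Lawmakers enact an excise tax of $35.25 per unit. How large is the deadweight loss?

$147.92

In inverse form: demand p = 219.9 − 4q, supply p = 107 + 0.2q.
Competitive equilibrium: 219.9 − 4q = 107 + 0.2q → q* = 26.881, p* = 112.3762.
With the tax, the buyer price exceeds the seller price by 35.25: (219.9 − 4q) − (107 + 0.2q) = 35.25 → q' = 18.4881.
Δq = 26.881 − 18.4881 = 8.3929; the wedge equals the tax, 35.25.
DWL = ½ × 8.3929 × 35.25 = $147.92.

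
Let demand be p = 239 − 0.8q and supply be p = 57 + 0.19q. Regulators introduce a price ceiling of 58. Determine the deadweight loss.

Competitive equilibrium: 239 − 0.8q = 57 + 0.19q → q* = 183.83838, p* = 91.92929.
At the ceiling p = 58, quantity supplied = (58 − 57)/0.19 = 5.26316.
Willingness to pay at q' = 5.26316: 239 − 0.8·5.26316 = 234.78947.
Δq = 183.83838 − 5.26316 = 178.57522; wedge = 234.78947 − 58 = 176.78947.
DWL = ½ × 178.57522 × 176.78947 = 15785.11.

15785.11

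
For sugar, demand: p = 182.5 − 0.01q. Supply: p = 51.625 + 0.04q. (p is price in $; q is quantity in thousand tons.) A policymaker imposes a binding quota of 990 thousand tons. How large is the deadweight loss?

Competitive equilibrium: 182.5 − 0.01q = 51.625 + 0.04q → q* = 2617.5, p* = 156.325.
At q = 990: demand price = 182.5 − 0.01·990 = 172.6; supply price = 51.625 + 0.04·990 = 91.225.
Δq = 2617.5 − 990 = 1627.5; wedge = 172.6 − 91.225 = 81.375.
The triangle = ½ × 1627.5 × 81.375 = $66218.91 thousand.

$66218.91 thousand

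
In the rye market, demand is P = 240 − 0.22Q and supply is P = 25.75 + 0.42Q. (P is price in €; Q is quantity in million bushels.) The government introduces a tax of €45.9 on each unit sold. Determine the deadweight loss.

€1645.95 million

Competitive equilibrium: 240 − 0.22Q = 25.75 + 0.42Q → Q* = 334.76563, P* = 166.35156.
With the tax, the buyer price exceeds the seller price by 45.9: (240 − 0.22Q) − (25.75 + 0.42Q) = 45.9 → Q' = 263.04688.
ΔQ = 334.76563 − 263.04688 = 71.71875; the wedge equals the tax, 45.9.
Welfare loss = ½ × 71.71875 × 45.9 = €1645.95 million.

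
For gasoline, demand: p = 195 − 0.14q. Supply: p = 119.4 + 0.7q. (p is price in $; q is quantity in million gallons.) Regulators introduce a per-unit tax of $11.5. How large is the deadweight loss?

Competitive equilibrium: 195 − 0.14q = 119.4 + 0.7q → q* = 90, p* = 182.4.
With the tax, the buyer price exceeds the seller price by 11.5: (195 − 0.14q) − (119.4 + 0.7q) = 11.5 → q' = 76.3095.
Δq = 90 − 76.3095 = 13.6905; the wedge equals the tax, 11.5.
Deadweight loss = ½ × 13.6905 × 11.5 = $78.72 million.

$78.72 million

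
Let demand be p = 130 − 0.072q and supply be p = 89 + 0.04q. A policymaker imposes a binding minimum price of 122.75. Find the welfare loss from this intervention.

3943.80

Competitive equilibrium: 130 − 0.072q = 89 + 0.04q → q* = 366.07143, p* = 103.64286.
At the floor p = 122.75, quantity demanded = (130 − 122.75)/0.072 = 100.69444.
Sellers' marginal cost at q' = 100.69444: 89 + 0.04·100.69444 = 93.02778.
Δq = 366.07143 − 100.69444 = 265.37699; wedge = 122.75 − 93.02778 = 29.72222.
Welfare loss = ½ × 265.37699 × 29.72222 = 3943.80.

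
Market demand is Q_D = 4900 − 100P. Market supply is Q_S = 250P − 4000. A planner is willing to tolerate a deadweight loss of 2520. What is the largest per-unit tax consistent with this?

8.4

In inverse form: demand P = 49 − 0.01Q, supply P = 16 + 0.004Q.
Competitive equilibrium: 49 − 0.01Q = 16 + 0.004Q → Q* = 2357.1429, P* = 25.4286.
A tax t gives ΔQ = t/0.014 and wedge t, so DWL = t²/0.028.
t²/0.028 = 2520 → t² = 70.56 → t = 8.4.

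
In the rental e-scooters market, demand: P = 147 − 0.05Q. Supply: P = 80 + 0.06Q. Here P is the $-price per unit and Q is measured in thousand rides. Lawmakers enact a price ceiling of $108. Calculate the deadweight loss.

Competitive equilibrium: 147 − 0.05Q = 80 + 0.06Q → Q* = 609.0909, P* = 116.5455.
At the ceiling P = 108, quantity supplied = (108 − 80)/0.06 = 466.6667.
Willingness to pay at Q' = 466.6667: 147 − 0.05·466.6667 = 123.6667.
ΔQ = 609.0909 − 466.6667 = 142.4242; wedge = 123.6667 − 108 = 15.6667.
Welfare loss = ½ × 142.4242 × 15.6667 = $1115.66 thousand.

$1115.66 thousand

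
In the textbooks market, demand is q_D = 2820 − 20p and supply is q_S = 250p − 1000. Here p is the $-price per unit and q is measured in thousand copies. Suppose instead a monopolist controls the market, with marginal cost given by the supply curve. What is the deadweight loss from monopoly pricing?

$40168.97 thousand

In inverse form: demand p = 141 − 0.05q, supply p = 4 + 0.004q.
Competitive equilibrium: 141 − 0.05q = 4 + 0.004q → q* = 2537.03704, p* = 14.14815.
Marginal revenue: MR = 141 − 0.1q. Set MR = MC: 141 − 0.1q = 4 + 0.004q → q_m = 1317.30769.
Price p_m = 141 − 0.05·1317.30769 = 75.13462; MC(q_m) = 4 + 0.004·1317.30769 = 9.26923.
Competitive q* = 2537.03704, so Δq = 1219.72935; wedge = 75.13462 − 9.26923 = 65.86539.
DWL = ½ × 1219.72935 × 65.86539 = $40168.97 thousand.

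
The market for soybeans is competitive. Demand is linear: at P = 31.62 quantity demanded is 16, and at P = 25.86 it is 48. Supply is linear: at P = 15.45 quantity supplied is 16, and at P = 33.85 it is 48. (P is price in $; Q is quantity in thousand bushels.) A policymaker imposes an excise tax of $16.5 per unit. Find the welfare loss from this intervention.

$180.30 thousand

Demand slope = (25.86 − 31.62)/(48 − 16) = −0.18, so P = 34.5 − 0.18Q.
Supply slope = (33.85 − 15.45)/(48 − 16) = 0.575, so P = 6.25 + 0.575Q.
Competitive equilibrium: 34.5 − 0.18Q = 6.25 + 0.575Q → Q* = 37.4172, P* = 27.7649.
With the tax, the buyer price exceeds the seller price by 16.5: (34.5 − 0.18Q) − (6.25 + 0.575Q) = 16.5 → Q' = 15.5629.
ΔQ = 37.4172 − 15.5629 = 21.8543; the wedge equals the tax, 16.5.
Welfare loss = ½ × 21.8543 × 16.5 = $180.30 thousand.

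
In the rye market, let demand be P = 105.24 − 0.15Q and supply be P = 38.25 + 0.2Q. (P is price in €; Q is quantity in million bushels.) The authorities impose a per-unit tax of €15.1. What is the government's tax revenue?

€2238.68 million

Competitive equilibrium: 105.24 − 0.15Q = 38.25 + 0.2Q → Q* = 191.4, P* = 76.53.
With the tax, the buyer price exceeds the seller price by 15.1: (105.24 − 0.15Q) − (38.25 + 0.2Q) = 15.1 → Q' = 148.2571.
Tax revenue = 15.1 × 148.2571 = €2238.68 million.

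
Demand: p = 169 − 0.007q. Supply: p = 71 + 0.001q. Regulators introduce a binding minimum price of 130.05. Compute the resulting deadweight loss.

178795.10

Competitive equilibrium: 169 − 0.007q = 71 + 0.001q → q* = 12250, p* = 83.25.
At the floor p = 130.05, quantity demanded = (169 − 130.05)/0.007 = 5564.285714.
Sellers' marginal cost at q' = 5564.285714: 71 + 0.001·5564.285714 = 76.564286.
Δq = 12250 − 5564.285714 = 6685.714286; wedge = 130.05 − 76.564286 = 53.485714.
Deadweight loss = ½ × 6685.714286 × 53.485714 = 178795.10.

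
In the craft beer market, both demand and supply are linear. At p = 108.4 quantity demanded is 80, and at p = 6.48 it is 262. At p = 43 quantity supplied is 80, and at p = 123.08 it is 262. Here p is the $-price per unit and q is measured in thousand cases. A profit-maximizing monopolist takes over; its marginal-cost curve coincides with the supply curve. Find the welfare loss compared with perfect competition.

$1362.15 thousand

Demand slope = (6.48 − 108.4)/(262 − 80) = −0.56, so p = 153.2 − 0.56q.
Supply slope = (123.08 − 43)/(262 − 80) = 0.44, so p = 7.8 + 0.44q.
Competitive equilibrium: 153.2 − 0.56q = 7.8 + 0.44q → q* = 145.4, p* = 71.776.
Marginal revenue: MR = 153.2 − 1.12q. Set MR = MC: 153.2 − 1.12q = 7.8 + 0.44q → q_m = 93.2051.
Price p_m = 153.2 − 0.56·93.2051 = 101.0051; MC(q_m) = 7.8 + 0.44·93.2051 = 48.8102.
Competitive q* = 145.4, so Δq = 52.1949; wedge = 101.0051 − 48.8102 = 52.1949.
DWL = ½ × 52.1949 × 52.1949 = $1362.15 thousand.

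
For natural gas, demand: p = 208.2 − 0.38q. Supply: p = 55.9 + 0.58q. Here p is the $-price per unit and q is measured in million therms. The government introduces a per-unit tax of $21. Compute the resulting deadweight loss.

$229.69 million

Competitive equilibrium: 208.2 − 0.38q = 55.9 + 0.58q → q* = 158.6458, p* = 147.9146.
With the tax, the buyer price exceeds the seller price by 21: (208.2 − 0.38q) − (55.9 + 0.58q) = 21 → q' = 136.7708.
Δq = 158.6458 − 136.7708 = 21.875; the wedge equals the tax, 21.
Welfare loss = ½ × 21.875 × 21 = $229.69 million.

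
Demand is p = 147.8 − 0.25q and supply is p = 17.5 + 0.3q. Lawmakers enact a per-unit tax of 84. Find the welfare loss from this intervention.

Competitive equilibrium: 147.8 − 0.25q = 17.5 + 0.3q → q* = 236.9091, p* = 88.5727.
With the tax, the buyer price exceeds the seller price by 84: (147.8 − 0.25q) − (17.5 + 0.3q) = 84 → q' = 84.1818.
Δq = 236.9091 − 84.1818 = 152.7273; the wedge equals the tax, 84.
Deadweight loss = ½ × 152.7273 × 84 = 6414.55.

6414.55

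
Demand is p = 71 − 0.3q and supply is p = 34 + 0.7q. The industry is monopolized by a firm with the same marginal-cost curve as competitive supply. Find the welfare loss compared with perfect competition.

36.45

Competitive equilibrium: 71 − 0.3q = 34 + 0.7q → q* = 37, p* = 59.9.
Marginal revenue: MR = 71 − 0.6q. Set MR = MC: 71 − 0.6q = 34 + 0.7q → q_m = 28.4615.
Price p_m = 71 − 0.3·28.4615 = 62.4616; MC(q_m) = 34 + 0.7·28.4615 = 53.9231.
Competitive q* = 37, so Δq = 8.5385; wedge = 62.4616 − 53.9231 = 8.5385.
DWL = ½ × 8.5385 × 8.5385 = 36.45.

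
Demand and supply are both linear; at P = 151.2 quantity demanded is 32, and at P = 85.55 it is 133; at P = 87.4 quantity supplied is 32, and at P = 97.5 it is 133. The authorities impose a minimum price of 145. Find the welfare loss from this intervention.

Demand slope = (85.55 − 151.2)/(133 − 32) = −0.65, so P = 172 − 0.65Q.
Supply slope = (97.5 − 87.4)/(133 − 32) = 0.1, so P = 84.2 + 0.1Q.
Competitive equilibrium: 172 − 0.65Q = 84.2 + 0.1Q → Q* = 117.0667, P* = 95.9067.
At the floor P = 145, quantity demanded = (172 − 145)/0.65 = 41.5385.
Sellers' marginal cost at Q' = 41.5385: 84.2 + 0.1·41.5385 = 88.3539.
ΔQ = 117.0667 − 41.5385 = 75.5282; wedge = 145 − 88.3539 = 56.6461.
Welfare loss = ½ × 75.5282 × 56.6461 = 2139.19.

2139.19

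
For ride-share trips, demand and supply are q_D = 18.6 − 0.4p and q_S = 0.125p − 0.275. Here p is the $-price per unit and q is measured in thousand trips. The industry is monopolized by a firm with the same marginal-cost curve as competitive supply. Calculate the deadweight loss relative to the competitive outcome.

In inverse form: demand p = 46.5 − 2.5q, supply p = 2.2 + 8q.
Competitive equilibrium: 46.5 − 2.5q = 2.2 + 8q → q* = 4.219, p* = 35.9524.
Marginal revenue: MR = 46.5 − 5q. Set MR = MC: 46.5 − 5q = 2.2 + 8q → q_m = 3.4077.
Price p_m = 46.5 − 2.5·3.4077 = 37.9808; MC(q_m) = 2.2 + 8·3.4077 = 29.4616.
Competitive q* = 4.219, so Δq = 0.8113; wedge = 37.9808 − 29.4616 = 8.5192.
Welfare loss = ½ × 0.8113 × 8.5192 = $3.46 thousand.

$3.46 thousand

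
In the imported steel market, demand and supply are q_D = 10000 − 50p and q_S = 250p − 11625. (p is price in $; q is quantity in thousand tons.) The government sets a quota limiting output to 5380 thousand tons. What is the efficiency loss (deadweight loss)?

In inverse form: demand p = 200 − 0.02q, supply p = 46.5 + 0.004q.
Competitive equilibrium: 200 − 0.02q = 46.5 + 0.004q → q* = 6395.8333, p* = 72.0833.
At q = 5380: demand price = 200 − 0.02·5380 = 92.4; supply price = 46.5 + 0.004·5380 = 68.02.
Δq = 6395.8333 − 5380 = 1015.8333; wedge = 92.4 − 68.02 = 24.38.
The triangle = ½ × 1015.8333 × 24.38 = $12383.01 thousand.

$12383.01 thousand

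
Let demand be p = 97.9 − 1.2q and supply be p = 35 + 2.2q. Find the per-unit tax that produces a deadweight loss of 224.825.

39.1

Competitive equilibrium: 97.9 − 1.2q = 35 + 2.2q → q* = 18.5, p* = 75.7.
A tax t gives Δq = t/3.4 and wedge t, so DWL = t²/6.8.
t²/6.8 = 224.825 → t² = 1528.81 → t = 39.1.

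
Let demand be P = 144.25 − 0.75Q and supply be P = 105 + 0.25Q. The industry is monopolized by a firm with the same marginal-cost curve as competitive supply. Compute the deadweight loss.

141.48

Competitive equilibrium: 144.25 − 0.75Q = 105 + 0.25Q → Q* = 39.25, P* = 114.8125.
Marginal revenue: MR = 144.25 − 1.5Q. Set MR = MC: 144.25 − 1.5Q = 105 + 0.25Q → Q_m = 22.4286.
Price P_m = 144.25 − 0.75·22.4286 = 127.4286; MC(Q_m) = 105 + 0.25·22.4286 = 110.6072.
Competitive Q* = 39.25, so ΔQ = 16.8214; wedge = 127.4286 − 110.6072 = 16.8214.
Welfare loss = ½ × 16.8214 × 16.8214 = 141.48.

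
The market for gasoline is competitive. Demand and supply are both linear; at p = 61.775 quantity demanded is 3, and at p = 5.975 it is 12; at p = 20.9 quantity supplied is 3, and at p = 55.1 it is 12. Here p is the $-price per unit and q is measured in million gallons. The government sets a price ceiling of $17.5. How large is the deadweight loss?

$124.11 million

Demand slope = (5.975 − 61.775)/(12 − 3) = −6.2, so p = 80.375 − 6.2q.
Supply slope = (55.1 − 20.9)/(12 − 3) = 3.8, so p = 9.5 + 3.8q.
Competitive equilibrium: 80.375 − 6.2q = 9.5 + 3.8q → q* = 7.0875, p* = 36.4325.
At the ceiling p = 17.5, quantity supplied = (17.5 − 9.5)/3.8 = 2.1053.
Willingness to pay at q' = 2.1053: 80.375 − 6.2·2.1053 = 67.3221.
Δq = 7.0875 − 2.1053 = 4.9822; wedge = 67.3221 − 17.5 = 49.8221.
Deadweight loss = ½ × 4.9822 × 49.8221 = $124.11 million.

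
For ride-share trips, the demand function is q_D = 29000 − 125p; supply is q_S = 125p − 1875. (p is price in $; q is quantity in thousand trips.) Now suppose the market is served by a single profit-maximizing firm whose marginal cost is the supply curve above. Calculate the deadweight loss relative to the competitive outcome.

In inverse form: demand p = 232 − 0.008q, supply p = 15 + 0.008q.
Competitive equilibrium: 232 − 0.008q = 15 + 0.008q → q* = 13562.5, p* = 123.5.
Marginal revenue: MR = 232 − 0.016q. Set MR = MC: 232 − 0.016q = 15 + 0.008q → q_m = 9041.666667.
Price p_m = 232 − 0.008·9041.666667 = 159.666667; MC(q_m) = 15 + 0.008·9041.666667 = 87.333333.
Competitive q* = 13562.5, so Δq = 4520.833333; wedge = 159.666667 − 87.333333 = 72.333334.
Welfare loss = ½ × 4520.833333 × 72.333334 = $163503.47 thousand.

$163503.47 thousand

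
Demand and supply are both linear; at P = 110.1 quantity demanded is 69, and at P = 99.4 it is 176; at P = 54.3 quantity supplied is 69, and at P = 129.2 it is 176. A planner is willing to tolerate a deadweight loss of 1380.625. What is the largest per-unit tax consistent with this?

Demand slope = (99.4 − 110.1)/(176 − 69) = −0.1, so P = 117 − 0.1Q.
Supply slope = (129.2 − 54.3)/(176 − 69) = 0.7, so P = 6 + 0.7Q.
Competitive equilibrium: 117 − 0.1Q = 6 + 0.7Q → Q* = 138.75, P* = 103.125.
A tax t gives ΔQ = t/0.8 and wedge t, so DWL = t²/1.6.
t²/1.6 = 1380.625 → t² = 2209 → t = 47.

47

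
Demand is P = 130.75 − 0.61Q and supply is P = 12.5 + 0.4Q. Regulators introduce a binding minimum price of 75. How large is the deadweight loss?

333.18

Competitive equilibrium: 130.75 − 0.61Q = 12.5 + 0.4Q → Q* = 117.0792, P* = 59.3317.
At the floor P = 75, quantity demanded = (130.75 − 75)/0.61 = 91.3934.
Sellers' marginal cost at Q' = 91.3934: 12.5 + 0.4·91.3934 = 49.0574.
ΔQ = 117.0792 − 91.3934 = 25.6858; wedge = 75 − 49.0574 = 25.9426.
The triangle = ½ × 25.6858 × 25.9426 = 333.18.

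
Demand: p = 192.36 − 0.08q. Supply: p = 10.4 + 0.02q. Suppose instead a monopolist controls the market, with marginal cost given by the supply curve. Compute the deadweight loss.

32700.68

Competitive equilibrium: 192.36 − 0.08q = 10.4 + 0.02q → q* = 1819.6, p* = 46.792.
Marginal revenue: MR = 192.36 − 0.16q. Set MR = MC: 192.36 − 0.16q = 10.4 + 0.02q → q_m = 1010.8889.
Price p_m = 192.36 − 0.08·1010.8889 = 111.4889; MC(q_m) = 10.4 + 0.02·1010.8889 = 30.6178.
Competitive q* = 1819.6, so Δq = 808.7111; wedge = 111.4889 − 30.6178 = 80.8711.
Deadweight loss = ½ × 808.7111 × 80.8711 = 32700.68.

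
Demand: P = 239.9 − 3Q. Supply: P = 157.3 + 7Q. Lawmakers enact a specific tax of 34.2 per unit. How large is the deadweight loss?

58.482

Competitive equilibrium: 239.9 − 3Q = 157.3 + 7Q → Q* = 8.26, P* = 215.12.
With the tax, the buyer price exceeds the seller price by 34.2: (239.9 − 3Q) − (157.3 + 7Q) = 34.2 → Q' = 4.84.
ΔQ = 8.26 − 4.84 = 3.42; the wedge equals the tax, 34.2.
Deadweight loss = ½ × 3.42 × 34.2 = 58.482.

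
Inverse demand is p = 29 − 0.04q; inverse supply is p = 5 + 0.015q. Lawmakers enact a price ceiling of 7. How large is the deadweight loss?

2525.25

Competitive equilibrium: 29 − 0.04q = 5 + 0.015q → q* = 436.36364, p* = 11.54545.
At the ceiling p = 7, quantity supplied = (7 − 5)/0.015 = 133.33333.
Willingness to pay at q' = 133.33333: 29 − 0.04·133.33333 = 23.66667.
Δq = 436.36364 − 133.33333 = 303.03031; wedge = 23.66667 − 7 = 16.66667.
The triangle = ½ × 303.03031 × 16.66667 = 2525.25.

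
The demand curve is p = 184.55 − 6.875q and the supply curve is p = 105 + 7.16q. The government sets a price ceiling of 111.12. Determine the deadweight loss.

Competitive equilibrium: 184.55 − 6.875q = 105 + 7.16q → q* = 5.668, p* = 145.5827.
At the ceiling p = 111.12, quantity supplied = (111.12 − 105)/7.16 = 0.8547.
Willingness to pay at q' = 0.8547: 184.55 − 6.875·0.8547 = 178.6739.
Δq = 5.668 − 0.8547 = 4.8133; wedge = 178.6739 − 111.12 = 67.5539.
Deadweight loss = ½ × 4.8133 × 67.5539 = 162.58.

162.58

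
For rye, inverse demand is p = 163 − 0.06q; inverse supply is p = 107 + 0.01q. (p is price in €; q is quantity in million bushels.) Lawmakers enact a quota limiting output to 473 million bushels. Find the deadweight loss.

Competitive equilibrium: 163 − 0.06q = 107 + 0.01q → q* = 800, p* = 115.
At q = 473: demand price = 163 − 0.06·473 = 134.62; supply price = 107 + 0.01·473 = 111.73.
Δq = 800 − 473 = 327; wedge = 134.62 − 111.73 = 22.89.
The triangle = ½ × 327 × 22.89 = €3742.515 million.

€3742.515 million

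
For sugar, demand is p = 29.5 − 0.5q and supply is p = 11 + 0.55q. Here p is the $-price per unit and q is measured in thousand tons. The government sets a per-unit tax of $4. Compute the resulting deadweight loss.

Competitive equilibrium: 29.5 − 0.5q = 11 + 0.55q → q* = 17.619, p* = 20.6905.
With the tax, the buyer price exceeds the seller price by 4: (29.5 − 0.5q) − (11 + 0.55q) = 4 → q' = 13.8095.
Δq = 17.619 − 13.8095 = 3.8095; the wedge equals the tax, 4.
The triangle = ½ × 3.8095 × 4 = $7.62 thousand.

$7.62 thousand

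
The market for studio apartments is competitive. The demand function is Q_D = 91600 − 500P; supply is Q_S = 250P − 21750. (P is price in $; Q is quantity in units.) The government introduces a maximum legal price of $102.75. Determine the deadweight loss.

$438927.55

In inverse form: demand P = 183.2 − 0.002Q, supply P = 87 + 0.004Q.
Competitive equilibrium: 183.2 − 0.002Q = 87 + 0.004Q → Q* = 16033.3333, P* = 151.1333.
At the ceiling P = 102.75, quantity supplied = (102.75 − 87)/0.004 = 3937.5.
Willingness to pay at Q' = 3937.5: 183.2 − 0.002·3937.5 = 175.325.
ΔQ = 16033.3333 − 3937.5 = 12095.8333; wedge = 175.325 − 102.75 = 72.575.
Welfare loss = ½ × 12095.8333 × 72.575 = $438927.55.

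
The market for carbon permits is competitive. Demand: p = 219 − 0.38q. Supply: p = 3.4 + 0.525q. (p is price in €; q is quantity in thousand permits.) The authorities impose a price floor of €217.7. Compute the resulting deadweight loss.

Competitive equilibrium: 219 − 0.38q = 3.4 + 0.525q → q* = 238.23204, p* = 128.47182.
At the floor p = 217.7, quantity demanded = (219 − 217.7)/0.38 = 3.42105.
Sellers' marginal cost at q' = 3.42105: 3.4 + 0.525·3.42105 = 5.19605.
Δq = 238.23204 − 3.42105 = 234.81099; wedge = 217.7 − 5.19605 = 212.50395.
DWL = ½ × 234.81099 × 212.50395 = €24949.13 thousand.

€24949.13 thousand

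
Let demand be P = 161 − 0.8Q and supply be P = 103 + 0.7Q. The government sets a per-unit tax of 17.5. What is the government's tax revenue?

472.50

Competitive equilibrium: 161 − 0.8Q = 103 + 0.7Q → Q* = 38.6667, P* = 130.0667.
With the tax, the buyer price exceeds the seller price by 17.5: (161 − 0.8Q) − (103 + 0.7Q) = 17.5 → Q' = 27.
Tax revenue = 17.5 × 27 = 472.50.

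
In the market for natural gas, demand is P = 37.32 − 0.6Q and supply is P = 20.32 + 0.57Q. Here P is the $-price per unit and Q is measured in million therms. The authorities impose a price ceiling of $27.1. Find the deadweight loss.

$4.06 million

Competitive equilibrium: 37.32 − 0.6Q = 20.32 + 0.57Q → Q* = 14.5299, P* = 28.6021.
At the ceiling P = 27.1, quantity supplied = (27.1 − 20.32)/0.57 = 11.8947.
Willingness to pay at Q' = 11.8947: 37.32 − 0.6·11.8947 = 30.1832.
ΔQ = 14.5299 − 11.8947 = 2.6352; wedge = 30.1832 − 27.1 = 3.0832.
Deadweight loss = ½ × 2.6352 × 3.0832 = $4.06 million.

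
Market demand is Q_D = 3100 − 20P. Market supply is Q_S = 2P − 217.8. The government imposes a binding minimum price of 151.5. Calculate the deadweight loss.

In inverse form: demand P = 155 − 0.05Q, supply P = 108.9 + 0.5Q.
Competitive equilibrium: 155 − 0.05Q = 108.9 + 0.5Q → Q* = 83.8182, P* = 150.8091.
At the floor P = 151.5, quantity demanded = (155 − 151.5)/0.05 = 70.
Sellers' marginal cost at Q' = 70: 108.9 + 0.5·70 = 143.9.
ΔQ = 83.8182 − 70 = 13.8182; wedge = 151.5 − 143.9 = 7.6.
The triangle = ½ × 13.8182 × 7.6 = 52.51.

52.51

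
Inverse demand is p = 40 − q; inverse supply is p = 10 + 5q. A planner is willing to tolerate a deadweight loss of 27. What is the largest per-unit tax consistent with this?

Competitive equilibrium: 40 − q = 10 + 5q → q* = 5, p* = 35.
A tax t gives Δq = t/6 and wedge t, so DWL = t²/12.
t²/12 = 27 → t² = 324 → t = 18.

18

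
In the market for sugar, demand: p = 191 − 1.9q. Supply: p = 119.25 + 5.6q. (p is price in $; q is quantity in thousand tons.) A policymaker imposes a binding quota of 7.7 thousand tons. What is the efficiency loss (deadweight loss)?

Competitive equilibrium: 191 − 1.9q = 119.25 + 5.6q → q* = 9.5667, p* = 172.8233.
At q = 7.7: demand price = 191 − 1.9·7.7 = 176.37; supply price = 119.25 + 5.6·7.7 = 162.37.
Δq = 9.5667 − 7.7 = 1.8667; wedge = 176.37 − 162.37 = 14.
DWL = ½ × 1.8667 × 14 = $13.07 thousand.

$13.07 thousand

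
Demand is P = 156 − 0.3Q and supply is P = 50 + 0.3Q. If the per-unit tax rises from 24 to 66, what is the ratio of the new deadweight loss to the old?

7.5625

Competitive equilibrium: 156 − 0.3Q = 50 + 0.3Q → Q* = 176.6667, P* = 103.
For a per-unit tax t: ΔQ = t/0.6, so DWL = ½·t·(t/0.6) = t²/1.2.
At t = 24: DWL = 480. At t = 66: DWL = 3630.
Ratio = (66/24)² = 7.5625.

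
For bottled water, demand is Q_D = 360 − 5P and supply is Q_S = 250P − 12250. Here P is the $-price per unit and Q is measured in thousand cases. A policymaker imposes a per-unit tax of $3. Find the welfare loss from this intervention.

$22.06 thousand

In inverse form: demand P = 72 − 0.2Q, supply P = 49 + 0.004Q.
Competitive equilibrium: 72 − 0.2Q = 49 + 0.004Q → Q* = 112.7451, P* = 49.451.
With the tax, the buyer price exceeds the seller price by 3: (72 − 0.2Q) − (49 + 0.004Q) = 3 → Q' = 98.0392.
ΔQ = 112.7451 − 98.0392 = 14.7059; the wedge equals the tax, 3.
Deadweight loss = ½ × 14.7059 × 3 = $22.06 thousand.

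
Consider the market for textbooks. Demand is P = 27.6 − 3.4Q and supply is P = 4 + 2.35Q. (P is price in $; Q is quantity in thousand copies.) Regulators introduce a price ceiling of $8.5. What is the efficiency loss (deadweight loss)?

Competitive equilibrium: 27.6 − 3.4Q = 4 + 2.35Q → Q* = 4.1043, P* = 13.6452.
At the ceiling P = 8.5, quantity supplied = (8.5 − 4)/2.35 = 1.9149.
Willingness to pay at Q' = 1.9149: 27.6 − 3.4·1.9149 = 21.0893.
ΔQ = 4.1043 − 1.9149 = 2.1894; wedge = 21.0893 − 8.5 = 12.5893.
The triangle = ½ × 2.1894 × 12.5893 = $13.78 thousand.

$13.78 thousand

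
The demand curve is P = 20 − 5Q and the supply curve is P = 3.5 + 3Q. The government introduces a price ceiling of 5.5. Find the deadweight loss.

Competitive equilibrium: 20 − 5Q = 3.5 + 3Q → Q* = 2.0625, P* = 9.6875.
At the ceiling P = 5.5, quantity supplied = (5.5 − 3.5)/3 = 0.6667.
Willingness to pay at Q' = 0.6667: 20 − 5·0.6667 = 16.6665.
ΔQ = 2.0625 − 0.6667 = 1.3958; wedge = 16.6665 − 5.5 = 11.1665.
Welfare loss = ½ × 1.3958 × 11.1665 = 7.79.

7.79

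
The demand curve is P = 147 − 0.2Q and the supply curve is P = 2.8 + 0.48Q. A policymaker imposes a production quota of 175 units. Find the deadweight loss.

Competitive equilibrium: 147 − 0.2Q = 2.8 + 0.48Q → Q* = 212.0588, P* = 104.5882.
At Q = 175: demand price = 147 − 0.2·175 = 112; supply price = 2.8 + 0.48·175 = 86.8.
ΔQ = 212.0588 − 175 = 37.0588; wedge = 112 − 86.8 = 25.2.
Deadweight loss = ½ × 37.0588 × 25.2 = 466.94.

466.94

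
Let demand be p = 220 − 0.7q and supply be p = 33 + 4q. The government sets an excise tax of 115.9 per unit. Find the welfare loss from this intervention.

Competitive equilibrium: 220 − 0.7q = 33 + 4q → q* = 39.7872, p* = 192.1489.
With the tax, the buyer price exceeds the seller price by 115.9: (220 − 0.7q) − (33 + 4q) = 115.9 → q' = 15.1277.
Δq = 39.7872 − 15.1277 = 24.6595; the wedge equals the tax, 115.9.
DWL = ½ × 24.6595 × 115.9 = 1429.02.

1429.02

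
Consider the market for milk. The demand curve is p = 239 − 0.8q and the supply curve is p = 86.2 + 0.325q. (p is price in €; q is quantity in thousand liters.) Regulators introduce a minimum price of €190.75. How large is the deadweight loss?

Competitive equilibrium: 239 − 0.8q = 86.2 + 0.325q → q* = 135.82222, p* = 130.34222.
At the floor p = 190.75, quantity demanded = (239 − 190.75)/0.8 = 60.3125.
Sellers' marginal cost at q' = 60.3125: 86.2 + 0.325·60.3125 = 105.80156.
Δq = 135.82222 − 60.3125 = 75.50972; wedge = 190.75 − 105.80156 = 84.94844.
DWL = ½ × 75.50972 × 84.94844 = €3207.22 thousand.

€3207.22 thousand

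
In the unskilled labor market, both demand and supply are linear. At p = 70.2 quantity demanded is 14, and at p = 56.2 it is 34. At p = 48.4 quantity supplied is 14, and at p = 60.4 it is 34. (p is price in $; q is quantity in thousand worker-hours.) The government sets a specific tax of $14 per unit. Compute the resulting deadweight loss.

Demand slope = (56.2 − 70.2)/(34 − 14) = −0.7, so p = 80 − 0.7q.
Supply slope = (60.4 − 48.4)/(34 − 14) = 0.6, so p = 40 + 0.6q.
Competitive equilibrium: 80 − 0.7q = 40 + 0.6q → q* = 30.7692, p* = 58.4615.
With the tax, the buyer price exceeds the seller price by 14: (80 − 0.7q) − (40 + 0.6q) = 14 → q' = 20.
Δq = 30.7692 − 20 = 10.7692; the wedge equals the tax, 14.
Welfare loss = ½ × 10.7692 × 14 = $75.38 thousand.

$75.38 thousand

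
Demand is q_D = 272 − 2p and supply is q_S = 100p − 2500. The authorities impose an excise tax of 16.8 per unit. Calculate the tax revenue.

3103.06

In inverse form: demand p = 136 − 0.5q, supply p = 25 + 0.01q.
Competitive equilibrium: 136 − 0.5q = 25 + 0.01q → q* = 217.6471, p* = 27.1765.
With the tax, the buyer price exceeds the seller price by 16.8: (136 − 0.5q) − (25 + 0.01q) = 16.8 → q' = 184.7059.
Tax revenue = 16.8 × 184.7059 = 3103.06.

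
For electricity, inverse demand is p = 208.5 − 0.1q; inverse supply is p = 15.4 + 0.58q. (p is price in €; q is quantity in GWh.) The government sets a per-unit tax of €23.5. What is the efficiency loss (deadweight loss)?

€406.07

Competitive equilibrium: 208.5 − 0.1q = 15.4 + 0.58q → q* = 283.9706, p* = 180.1029.
With the tax, the buyer price exceeds the seller price by 23.5: (208.5 − 0.1q) − (15.4 + 0.58q) = 23.5 → q' = 249.4118.
Δq = 283.9706 − 249.4118 = 34.5588; the wedge equals the tax, 23.5.
Welfare loss = ½ × 34.5588 × 23.5 = €406.07.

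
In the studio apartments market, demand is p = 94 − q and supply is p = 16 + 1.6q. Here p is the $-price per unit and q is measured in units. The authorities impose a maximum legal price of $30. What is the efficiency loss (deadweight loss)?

Competitive equilibrium: 94 − q = 16 + 1.6q → q* = 30, p* = 64.
At the ceiling p = 30, quantity supplied = (30 − 16)/1.6 = 8.75.
Willingness to pay at q' = 8.75: 94 − 1·8.75 = 85.25.
Δq = 30 − 8.75 = 21.25; wedge = 85.25 − 30 = 55.25.
DWL = ½ × 21.25 × 55.25 = $587.03.

$587.03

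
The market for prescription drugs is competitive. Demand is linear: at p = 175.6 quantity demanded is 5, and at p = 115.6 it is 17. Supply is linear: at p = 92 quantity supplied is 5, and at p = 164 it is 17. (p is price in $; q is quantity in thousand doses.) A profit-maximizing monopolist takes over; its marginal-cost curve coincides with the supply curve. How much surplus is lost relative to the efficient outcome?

$85.27 thousand

Demand slope = (115.6 − 175.6)/(17 − 5) = −5, so p = 200.6 − 5q.
Supply slope = (164 − 92)/(17 − 5) = 6, so p = 62 + 6q.
Competitive equilibrium: 200.6 − 5q = 62 + 6q → q* = 12.6, p* = 137.6.
Marginal revenue: MR = 200.6 − 10q. Set MR = MC: 200.6 − 10q = 62 + 6q → q_m = 8.6625.
Price p_m = 200.6 − 5·8.6625 = 157.2875; MC(q_m) = 62 + 6·8.6625 = 113.975.
Competitive q* = 12.6, so Δq = 3.9375; wedge = 157.2875 − 113.975 = 43.3125.
DWL = ½ × 3.9375 × 43.3125 = $85.27 thousand.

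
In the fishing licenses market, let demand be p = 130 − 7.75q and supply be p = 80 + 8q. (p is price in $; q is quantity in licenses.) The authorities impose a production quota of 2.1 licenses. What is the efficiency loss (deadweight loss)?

Competitive equilibrium: 130 − 7.75q = 80 + 8q → q* = 3.1746, p* = 105.3968.
At q = 2.1: demand price = 130 − 7.75·2.1 = 113.725; supply price = 80 + 8·2.1 = 96.8.
Δq = 3.1746 − 2.1 = 1.0746; wedge = 113.725 − 96.8 = 16.925.
DWL = ½ × 1.0746 × 16.925 = $9.09.

$9.09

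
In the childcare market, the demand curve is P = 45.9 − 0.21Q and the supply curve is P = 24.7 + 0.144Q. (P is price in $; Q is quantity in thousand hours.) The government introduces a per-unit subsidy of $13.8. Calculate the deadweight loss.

Competitive equilibrium: 45.9 − 0.21Q = 24.7 + 0.144Q → Q* = 59.887, P* = 33.3237.
The subsidy lowers effective supply by 13.8: P = 10.9 + 0.144Q.
New quantity: 45.9 − 0.21Q = 10.9 + 0.144Q → Q' = 98.8701.
Overproduction ΔQ = 98.8701 − 59.887 = 38.9831; wedge = subsidy = 13.8.
The triangle = ½ × 38.9831 × 13.8 = $268.98 thousand.

$268.98 thousand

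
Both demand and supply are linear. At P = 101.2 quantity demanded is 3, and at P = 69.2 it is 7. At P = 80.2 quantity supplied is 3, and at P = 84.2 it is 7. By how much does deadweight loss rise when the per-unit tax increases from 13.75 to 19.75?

11.17

Demand slope = (69.2 − 101.2)/(7 − 3) = −8, so P = 125.2 − 8Q.
Supply slope = (84.2 − 80.2)/(7 − 3) = 1, so P = 77.2 + Q.
Competitive equilibrium: 125.2 − 8Q = 77.2 + Q → Q* = 5.3333, P* = 82.5333.
For a per-unit tax t: ΔQ = t/9, so DWL = ½·t·(t/9) = t²/18.
At t = 13.75: DWL = 10.503. At t = 19.75: DWL = 21.67.
Increase = 21.67 − 10.503 = 11.17.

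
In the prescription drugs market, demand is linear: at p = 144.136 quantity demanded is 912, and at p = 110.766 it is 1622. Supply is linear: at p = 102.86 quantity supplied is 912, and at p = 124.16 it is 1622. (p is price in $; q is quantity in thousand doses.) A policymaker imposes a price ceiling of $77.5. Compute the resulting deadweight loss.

$73466.67 thousand

Demand slope = (110.766 − 144.136)/(1622 − 912) = −0.047, so p = 187 − 0.047q.
Supply slope = (124.16 − 102.86)/(1622 − 912) = 0.03, so p = 75.5 + 0.03q.
Competitive equilibrium: 187 − 0.047q = 75.5 + 0.03q → q* = 1448.051948, p* = 118.941558.
At the ceiling p = 77.5, quantity supplied = (77.5 − 75.5)/0.03 = 66.666667.
Willingness to pay at q' = 66.666667: 187 − 0.047·66.666667 = 183.866667.
Δq = 1448.051948 − 66.666667 = 1381.385281; wedge = 183.866667 − 77.5 = 106.366667.
The triangle = ½ × 1381.385281 × 106.366667 = $73466.67 thousand.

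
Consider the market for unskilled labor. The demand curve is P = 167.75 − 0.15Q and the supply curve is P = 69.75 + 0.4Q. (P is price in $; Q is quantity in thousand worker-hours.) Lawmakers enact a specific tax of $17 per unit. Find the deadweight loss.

$262.73 thousand

Competitive equilibrium: 167.75 − 0.15Q = 69.75 + 0.4Q → Q* = 178.1818, P* = 141.0227.
With the tax, the buyer price exceeds the seller price by 17: (167.75 − 0.15Q) − (69.75 + 0.4Q) = 17 → Q' = 147.2727.
ΔQ = 178.1818 − 147.2727 = 30.9091; the wedge equals the tax, 17.
Welfare loss = ½ × 30.9091 × 17 = $262.73 thousand.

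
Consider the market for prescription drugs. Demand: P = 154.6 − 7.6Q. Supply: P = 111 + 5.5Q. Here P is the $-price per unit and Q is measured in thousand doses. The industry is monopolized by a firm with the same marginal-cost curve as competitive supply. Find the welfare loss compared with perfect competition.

$9.78 thousand

Competitive equilibrium: 154.6 − 7.6Q = 111 + 5.5Q → Q* = 3.3282, P* = 129.3053.
Marginal revenue: MR = 154.6 − 15.2Q. Set MR = MC: 154.6 − 15.2Q = 111 + 5.5Q → Q_m = 2.1063.
Price P_m = 154.6 − 7.6·2.1063 = 138.5921; MC(Q_m) = 111 + 5.5·2.1063 = 122.5847.
Competitive Q* = 3.3282, so ΔQ = 1.2219; wedge = 138.5921 − 122.5847 = 16.0074.
Deadweight loss = ½ × 1.2219 × 16.0074 = $9.78 thousand.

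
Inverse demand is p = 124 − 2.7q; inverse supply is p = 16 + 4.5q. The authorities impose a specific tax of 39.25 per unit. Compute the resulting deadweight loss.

Competitive equilibrium: 124 − 2.7q = 16 + 4.5q → q* = 15, p* = 83.5.
With the tax, the buyer price exceeds the seller price by 39.25: (124 − 2.7q) − (16 + 4.5q) = 39.25 → q' = 9.5486.
Δq = 15 − 9.5486 = 5.4514; the wedge equals the tax, 39.25.
DWL = ½ × 5.4514 × 39.25 = 106.98.

106.98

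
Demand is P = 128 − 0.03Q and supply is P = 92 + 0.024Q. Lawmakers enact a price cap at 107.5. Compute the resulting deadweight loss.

Competitive equilibrium: 128 − 0.03Q = 92 + 0.024Q → Q* = 666.6667, P* = 108.
At the ceiling P = 107.5, quantity supplied = (107.5 − 92)/0.024 = 645.8333.
Willingness to pay at Q' = 645.8333: 128 − 0.03·645.8333 = 108.625.
ΔQ = 666.6667 − 645.8333 = 20.8334; wedge = 108.625 − 107.5 = 1.125.
DWL = ½ × 20.8334 × 1.125 = 11.72.

11.72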